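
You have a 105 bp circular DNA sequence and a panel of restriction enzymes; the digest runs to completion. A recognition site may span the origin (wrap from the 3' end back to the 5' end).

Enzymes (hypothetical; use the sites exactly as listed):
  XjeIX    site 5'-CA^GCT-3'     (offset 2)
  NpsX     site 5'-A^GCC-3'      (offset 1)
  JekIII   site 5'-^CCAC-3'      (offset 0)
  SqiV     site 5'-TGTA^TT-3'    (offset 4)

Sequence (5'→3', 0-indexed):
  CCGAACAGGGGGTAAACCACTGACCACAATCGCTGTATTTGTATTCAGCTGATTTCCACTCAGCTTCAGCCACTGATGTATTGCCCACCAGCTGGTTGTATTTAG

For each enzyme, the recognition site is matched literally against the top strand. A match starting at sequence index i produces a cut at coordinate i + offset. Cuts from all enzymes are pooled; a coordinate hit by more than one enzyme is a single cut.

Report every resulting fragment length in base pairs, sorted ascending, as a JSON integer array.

[1,4,4,4,6,6,6,7,7,8,10,11,14,17]

Site scan:
  XjeIX (CAGCT, off=2): starts [45, 60, 88] → cuts [47, 62, 90]
  NpsX (AGCC, off=1): starts [67, 103] → cuts [68, 104]
  JekIII (CCAC, off=0): starts [16, 23, 55, 69, 84] → cuts [16, 23, 55, 69, 84]
  SqiV (TGTATT, off=4): starts [33, 39, 76, 96] → cuts [37, 43, 80, 100]

Pooled cuts: [16, 23, 37, 43, 47, 55, 62, 68, 69, 80, 84, 90, 100, 104]

Fragments:
  16→23: 7 bp
  23→37: 14 bp
  37→43: 6 bp
  43→47: 4 bp
  47→55: 8 bp
  55→62: 7 bp
  62→68: 6 bp
  68→69: 1 bp
  69→80: 11 bp
  80→84: 4 bp
  84→90: 6 bp
  90→100: 10 bp
  100→104: 4 bp
  104→16 (wrap): 105-104+16 = 17 bp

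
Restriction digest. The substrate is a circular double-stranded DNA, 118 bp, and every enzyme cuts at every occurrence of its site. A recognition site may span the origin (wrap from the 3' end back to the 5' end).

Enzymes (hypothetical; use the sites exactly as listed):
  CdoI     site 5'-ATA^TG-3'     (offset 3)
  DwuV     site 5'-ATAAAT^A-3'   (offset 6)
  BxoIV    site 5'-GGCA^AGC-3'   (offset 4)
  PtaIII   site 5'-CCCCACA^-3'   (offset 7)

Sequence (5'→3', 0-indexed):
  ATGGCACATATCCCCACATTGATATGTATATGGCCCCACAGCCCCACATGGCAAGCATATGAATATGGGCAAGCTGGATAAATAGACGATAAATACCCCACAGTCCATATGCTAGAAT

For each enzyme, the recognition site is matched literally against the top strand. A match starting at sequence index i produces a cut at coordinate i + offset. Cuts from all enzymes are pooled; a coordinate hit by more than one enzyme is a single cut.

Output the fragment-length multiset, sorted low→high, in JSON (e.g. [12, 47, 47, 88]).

Scan for sites:
  CdoI (ATATG, off=3): starts [21, 27, 56, 62, 106, 116] → cuts [1, 24, 30, 59, 65, 109]
  DwuV (ATAAATA, off=6): starts [77, 88] → cuts [83, 94]
  BxoIV (GGCAAGC, off=4): starts [49, 67] → cuts [53, 71]
  PtaIII (CCCCACA, off=7): starts [11, 33, 41, 95] → cuts [18, 40, 48, 102]

All cut coordinates (distinct, sorted): [1, 18, 24, 30, 40, 48, 53, 59, 65, 71, 83, 94, 102, 109]

Fragment lengths:
  1→18: 17 bp
  18→24: 6 bp
  24→30: 6 bp
  30→40: 10 bp
  40→48: 8 bp
  48→53: 5 bp
  53→59: 6 bp
  59→65: 6 bp
  65→71: 6 bp
  71→83: 12 bp
  83→94: 11 bp
  94→102: 8 bp
  102→109: 7 bp
  109→1 (wrap): 118-109+1 = 10 bp

[5,6,6,6,6,6,7,8,8,10,10,11,12,17]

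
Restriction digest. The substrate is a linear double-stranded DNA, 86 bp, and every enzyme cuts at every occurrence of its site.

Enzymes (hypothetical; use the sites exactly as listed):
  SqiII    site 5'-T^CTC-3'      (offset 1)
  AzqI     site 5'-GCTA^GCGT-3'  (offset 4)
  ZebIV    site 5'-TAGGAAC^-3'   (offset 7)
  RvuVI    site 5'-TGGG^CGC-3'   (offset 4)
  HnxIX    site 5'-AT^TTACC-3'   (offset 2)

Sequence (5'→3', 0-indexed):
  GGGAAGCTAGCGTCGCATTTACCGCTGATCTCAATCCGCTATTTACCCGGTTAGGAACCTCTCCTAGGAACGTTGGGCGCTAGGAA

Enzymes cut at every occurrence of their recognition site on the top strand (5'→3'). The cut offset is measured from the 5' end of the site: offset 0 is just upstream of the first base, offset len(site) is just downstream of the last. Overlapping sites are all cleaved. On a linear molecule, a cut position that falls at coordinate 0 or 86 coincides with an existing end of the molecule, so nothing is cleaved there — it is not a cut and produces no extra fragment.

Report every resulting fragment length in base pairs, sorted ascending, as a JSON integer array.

[2,6,9,9,9,11,11,13,16]

Per-enzyme occurrences:
  SqiII (TCTC, off=1): starts [28, 59] → cuts [29, 60]
  AzqI (GCTAGCGT, off=4): starts [5] → cuts [9]
  ZebIV (TAGGAAC, off=7): starts [51, 64] → cuts [58, 71]
  RvuVI (TGGGCGC, off=4): starts [73] → cuts [77]
  HnxIX (ATTTACC, off=2): starts [16, 40] → cuts [18, 42]

Pooled cuts: [9, 18, 29, 42, 58, 60, 71, 77]

Fragments:
  [0,9): 9 bp
  [9,18): 9 bp
  [18,29): 11 bp
  [29,42): 13 bp
  [42,58): 16 bp
  [58,60): 2 bp
  [60,71): 11 bp
  [71,77): 6 bp
  [77,86): 9 bp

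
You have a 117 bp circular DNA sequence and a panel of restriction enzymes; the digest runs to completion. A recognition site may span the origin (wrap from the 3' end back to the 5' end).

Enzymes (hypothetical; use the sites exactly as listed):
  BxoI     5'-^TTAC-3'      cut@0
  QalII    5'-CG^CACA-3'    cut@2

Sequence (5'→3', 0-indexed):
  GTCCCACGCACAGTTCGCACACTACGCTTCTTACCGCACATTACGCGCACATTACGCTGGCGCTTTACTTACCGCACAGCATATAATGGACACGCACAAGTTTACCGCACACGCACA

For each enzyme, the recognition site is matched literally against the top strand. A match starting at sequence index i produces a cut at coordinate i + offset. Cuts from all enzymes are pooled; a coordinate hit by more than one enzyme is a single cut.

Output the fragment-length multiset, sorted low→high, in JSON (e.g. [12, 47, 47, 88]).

[4,4,4,6,6,6,6,7,7,9,12,13,13,20]

Per-enzyme occurrences:
  BxoI TTAC/0: at [30, 40, 51, 64, 68, 101] ⇒ [30, 40, 51, 64, 68, 101]
  QalII CGCACA/2: at [6, 15, 34, 45, 72, 92, 105, 111] ⇒ [8, 17, 36, 47, 74, 94, 107, 113]

Pooled cuts: [8, 17, 30, 36, 40, 47, 51, 64, 68, 74, 94, 101, 107, 113]

Fragments:
  8→17: 9 bp
  17→30: 13 bp
  30→36: 6 bp
  36→40: 4 bp
  40→47: 7 bp
  47→51: 4 bp
  51→64: 13 bp
  64→68: 4 bp
  68→74: 6 bp
  74→94: 20 bp
  94→101: 7 bp
  101→107: 6 bp
  107→113: 6 bp
  113→8 (wrap): 117-113+8 = 12 bp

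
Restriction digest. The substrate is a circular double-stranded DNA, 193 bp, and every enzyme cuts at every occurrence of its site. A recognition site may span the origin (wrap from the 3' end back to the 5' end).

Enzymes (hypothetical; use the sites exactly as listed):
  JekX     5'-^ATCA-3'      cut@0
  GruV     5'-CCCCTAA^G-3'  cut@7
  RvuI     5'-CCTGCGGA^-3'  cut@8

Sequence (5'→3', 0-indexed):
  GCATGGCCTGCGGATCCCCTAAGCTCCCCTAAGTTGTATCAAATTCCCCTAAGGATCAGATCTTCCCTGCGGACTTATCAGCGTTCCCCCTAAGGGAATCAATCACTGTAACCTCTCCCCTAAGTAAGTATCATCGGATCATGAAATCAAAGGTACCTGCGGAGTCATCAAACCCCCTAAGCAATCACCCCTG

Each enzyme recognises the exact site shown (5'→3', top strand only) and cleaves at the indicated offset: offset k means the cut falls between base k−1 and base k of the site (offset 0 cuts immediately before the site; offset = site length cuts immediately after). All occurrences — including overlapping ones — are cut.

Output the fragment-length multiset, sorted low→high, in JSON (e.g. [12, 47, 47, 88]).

[2,3,3,3,4,4,5,6,8,8,8,10,14,15,17,18,19,22,24]

Site scan:
  JekX ATCA/0: at [37, 54, 76, 97, 101, 129, 137, 145, 166, 183] ⇒ [37, 54, 76, 97, 101, 129, 137, 145, 166, 183]
  GruV CCCCTAAG/7: at [15, 25, 45, 86, 116, 173] ⇒ [22, 32, 52, 93, 123, 180]
  RvuI CCTGCGGA/8: at [6, 65, 155] ⇒ [14, 73, 163]

Pooled cuts: [14, 22, 32, 37, 52, 54, 73, 76, 93, 97, 101, 123, 129, 137, 145, 163, 166, 180, 183]

Fragment lengths:
  14→22: 8 bp
  22→32: 10 bp
  32→37: 5 bp
  37→52: 15 bp
  52→54: 2 bp
  54→73: 19 bp
  73→76: 3 bp
  76→93: 17 bp
  93→97: 4 bp
  97→101: 4 bp
  101→123: 22 bp
  123→129: 6 bp
  129→137: 8 bp
  137→145: 8 bp
  145→163: 18 bp
  163→166: 3 bp
  166→180: 14 bp
  180→183: 3 bp
  183→14 (wrap): 193-183+14 = 24 bp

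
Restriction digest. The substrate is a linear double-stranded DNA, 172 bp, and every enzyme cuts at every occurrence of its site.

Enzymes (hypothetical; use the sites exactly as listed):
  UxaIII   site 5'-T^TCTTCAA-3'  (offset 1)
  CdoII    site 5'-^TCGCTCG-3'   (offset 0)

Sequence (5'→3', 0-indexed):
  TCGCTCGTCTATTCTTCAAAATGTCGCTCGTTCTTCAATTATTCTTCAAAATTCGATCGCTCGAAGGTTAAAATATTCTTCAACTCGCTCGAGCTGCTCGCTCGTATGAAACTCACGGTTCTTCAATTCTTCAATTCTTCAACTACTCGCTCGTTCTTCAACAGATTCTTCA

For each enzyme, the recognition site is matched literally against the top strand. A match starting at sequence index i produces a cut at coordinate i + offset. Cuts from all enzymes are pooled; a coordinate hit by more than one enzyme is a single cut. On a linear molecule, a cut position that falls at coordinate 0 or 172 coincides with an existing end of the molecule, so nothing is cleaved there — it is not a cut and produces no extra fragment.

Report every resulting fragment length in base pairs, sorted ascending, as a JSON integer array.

[8,8,8,8,8,11,11,11,12,13,14,18,20,22]

Site scan:
  UxaIII (TTCTTCAA, off=1): starts [11, 30, 41, 75, 118, 126, 134, 153] → cuts [12, 31, 42, 76, 119, 127, 135, 154]
  CdoII (TCGCTCG, off=0): starts [0, 23, 56, 84, 97, 146] → cuts [23, 56, 84, 97, 146] (position 0 is a terminus of the linear molecule — no cut)

All cut coordinates (distinct, sorted): [12, 23, 31, 42, 56, 76, 84, 97, 119, 127, 135, 146, 154]

Fragment lengths:
  [0,12): 12 bp
  [12,23): 11 bp
  [23,31): 8 bp
  [31,42): 11 bp
  [42,56): 14 bp
  [56,76): 20 bp
  [76,84): 8 bp
  [84,97): 13 bp
  [97,119): 22 bp
  [119,127): 8 bp
  [127,135): 8 bp
  [135,146): 11 bp
  [146,154): 8 bp
  [154,172): 18 bp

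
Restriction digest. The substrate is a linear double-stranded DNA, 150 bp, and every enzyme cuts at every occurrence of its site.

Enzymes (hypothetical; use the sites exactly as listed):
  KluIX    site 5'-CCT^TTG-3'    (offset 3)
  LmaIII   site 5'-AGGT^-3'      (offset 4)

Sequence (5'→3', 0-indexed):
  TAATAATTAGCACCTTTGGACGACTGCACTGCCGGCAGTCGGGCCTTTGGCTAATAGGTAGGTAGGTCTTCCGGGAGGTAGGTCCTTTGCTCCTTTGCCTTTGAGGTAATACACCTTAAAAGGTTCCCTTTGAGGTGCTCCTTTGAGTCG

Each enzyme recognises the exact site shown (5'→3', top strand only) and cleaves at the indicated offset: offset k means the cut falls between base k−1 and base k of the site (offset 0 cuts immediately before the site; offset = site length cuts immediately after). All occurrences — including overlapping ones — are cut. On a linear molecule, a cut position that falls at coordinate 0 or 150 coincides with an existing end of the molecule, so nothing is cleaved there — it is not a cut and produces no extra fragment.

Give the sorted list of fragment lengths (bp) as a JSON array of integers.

[3,4,4,4,5,6,6,7,7,8,8,12,13,15,17,31]

Site scan:
  KluIX (CCTTTG, off=3): starts [12, 43, 83, 91, 97, 126, 139] → cuts [15, 46, 86, 94, 100, 129, 142]
  LmaIII (AGGT, off=4): starts [55, 59, 63, 75, 79, 103, 120, 132] → cuts [59, 63, 67, 79, 83, 107, 124, 136]

Pooled cuts: [15, 46, 59, 63, 67, 79, 83, 86, 94, 100, 107, 124, 129, 136, 142]

Fragments:
  [0,15): 15 bp
  [15,46): 31 bp
  [46,59): 13 bp
  [59,63): 4 bp
  [63,67): 4 bp
  [67,79): 12 bp
  [79,83): 4 bp
  [83,86): 3 bp
  [86,94): 8 bp
  [94,100): 6 bp
  [100,107): 7 bp
  [107,124): 17 bp
  [124,129): 5 bp
  [129,136): 7 bp
  [136,142): 6 bp
  [142,150): 8 bp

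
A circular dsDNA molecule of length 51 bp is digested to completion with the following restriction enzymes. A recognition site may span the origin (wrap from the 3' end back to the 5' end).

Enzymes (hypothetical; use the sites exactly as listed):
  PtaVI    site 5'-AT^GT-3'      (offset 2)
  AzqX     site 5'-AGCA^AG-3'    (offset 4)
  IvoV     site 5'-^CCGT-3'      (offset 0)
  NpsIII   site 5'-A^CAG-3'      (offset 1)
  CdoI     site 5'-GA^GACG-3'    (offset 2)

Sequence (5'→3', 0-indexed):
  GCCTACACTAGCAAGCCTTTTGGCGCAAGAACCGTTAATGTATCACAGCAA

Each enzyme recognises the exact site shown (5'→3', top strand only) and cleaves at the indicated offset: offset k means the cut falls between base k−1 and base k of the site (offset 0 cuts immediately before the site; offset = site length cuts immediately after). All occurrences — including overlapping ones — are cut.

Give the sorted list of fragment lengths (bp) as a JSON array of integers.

Scan for sites:
  PtaVI ATGT/2: at [37] ⇒ [39]
  AzqX AGCAAG/4: at [9, 46] ⇒ [13, 50]
  IvoV CCGT/0: at [31] ⇒ [31]
  NpsIII ACAG/1: at [44] ⇒ [45]
  CdoI (GAGACG, off=2): no sites

Pooled cuts: [13, 31, 39, 45, 50]

Fragment lengths:
  13→31: 18 bp
  31→39: 8 bp
  39→45: 6 bp
  45→50: 5 bp
  50→13 (wrap): 51-50+13 = 14 bp

[5,6,8,14,18]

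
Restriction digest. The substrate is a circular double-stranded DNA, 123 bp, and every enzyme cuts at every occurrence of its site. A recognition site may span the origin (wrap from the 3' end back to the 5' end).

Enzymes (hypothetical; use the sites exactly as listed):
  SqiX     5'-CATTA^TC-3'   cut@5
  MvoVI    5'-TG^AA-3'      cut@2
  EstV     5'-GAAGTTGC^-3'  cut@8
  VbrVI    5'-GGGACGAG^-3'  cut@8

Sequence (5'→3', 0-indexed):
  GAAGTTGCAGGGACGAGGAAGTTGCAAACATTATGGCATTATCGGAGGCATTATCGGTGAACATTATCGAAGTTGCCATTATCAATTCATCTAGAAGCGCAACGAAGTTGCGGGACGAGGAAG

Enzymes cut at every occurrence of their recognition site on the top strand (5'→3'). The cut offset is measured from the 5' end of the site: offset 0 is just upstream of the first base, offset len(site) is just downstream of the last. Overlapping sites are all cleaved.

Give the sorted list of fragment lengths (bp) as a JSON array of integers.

[5,6,7,8,8,9,10,12,12,16,30]

Site scan:
  SqiX CATTATC/5: at [36, 48, 61, 76] ⇒ [41, 53, 66, 81]
  MvoVI TGAA/2: at [57] ⇒ [59]
  EstV GAAGTTGC/8: at [0, 17, 68, 103] ⇒ [8, 25, 76, 111]
  VbrVI GGGACGAG/8: at [9, 111] ⇒ [17, 119]

All cut coordinates (distinct, sorted): [8, 17, 25, 41, 53, 59, 66, 76, 81, 111, 119]

Fragments:
  8→17: 9 bp
  17→25: 8 bp
  25→41: 16 bp
  41→53: 12 bp
  53→59: 6 bp
  59→66: 7 bp
  66→76: 10 bp
  76→81: 5 bp
  81→111: 30 bp
  111→119: 8 bp
  119→8 (wrap): 123-119+8 = 12 bp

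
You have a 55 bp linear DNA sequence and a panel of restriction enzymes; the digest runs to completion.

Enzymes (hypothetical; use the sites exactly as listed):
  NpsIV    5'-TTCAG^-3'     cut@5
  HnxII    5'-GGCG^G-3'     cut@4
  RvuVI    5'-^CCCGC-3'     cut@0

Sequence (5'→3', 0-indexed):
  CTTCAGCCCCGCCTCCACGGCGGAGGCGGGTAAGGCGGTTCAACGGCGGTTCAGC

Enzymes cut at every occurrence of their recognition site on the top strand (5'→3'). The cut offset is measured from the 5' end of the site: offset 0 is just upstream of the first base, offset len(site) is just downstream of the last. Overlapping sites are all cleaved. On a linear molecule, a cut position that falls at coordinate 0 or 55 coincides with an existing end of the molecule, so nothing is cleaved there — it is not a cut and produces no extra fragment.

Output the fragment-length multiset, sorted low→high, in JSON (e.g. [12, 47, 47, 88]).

Site scan:
  NpsIV (TTCAG, off=5): starts [1, 49] → cuts [6, 54]
  HnxII (GGCGG, off=4): starts [18, 24, 33, 44] → cuts [22, 28, 37, 48]
  RvuVI (CCCGC, off=0): starts [7] → cuts [7]

All cut coordinates (distinct, sorted): [6, 7, 22, 28, 37, 48, 54]

Fragments:
  [0,6): 6 bp
  [6,7): 1 bp
  [7,22): 15 bp
  [22,28): 6 bp
  [28,37): 9 bp
  [37,48): 11 bp
  [48,54): 6 bp
  [54,55): 1 bp

[1,1,6,6,6,9,11,15]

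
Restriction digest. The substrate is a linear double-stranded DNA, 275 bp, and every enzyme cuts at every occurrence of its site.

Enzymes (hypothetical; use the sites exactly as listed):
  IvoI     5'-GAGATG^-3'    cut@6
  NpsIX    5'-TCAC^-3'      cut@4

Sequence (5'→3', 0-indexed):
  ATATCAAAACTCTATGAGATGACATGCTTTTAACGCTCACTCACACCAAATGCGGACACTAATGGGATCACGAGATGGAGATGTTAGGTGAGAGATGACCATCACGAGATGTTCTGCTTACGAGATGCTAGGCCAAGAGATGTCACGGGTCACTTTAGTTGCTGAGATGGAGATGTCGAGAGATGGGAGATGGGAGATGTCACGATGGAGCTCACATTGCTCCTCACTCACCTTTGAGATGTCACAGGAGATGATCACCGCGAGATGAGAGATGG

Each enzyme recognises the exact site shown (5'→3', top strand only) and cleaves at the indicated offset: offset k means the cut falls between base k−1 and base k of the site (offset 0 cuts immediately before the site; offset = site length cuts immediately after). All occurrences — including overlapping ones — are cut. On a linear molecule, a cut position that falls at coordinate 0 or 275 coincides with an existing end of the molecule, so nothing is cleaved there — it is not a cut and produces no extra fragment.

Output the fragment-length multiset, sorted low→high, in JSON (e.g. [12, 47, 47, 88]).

Scan for sites:
  IvoI GAGATG/6: at [15, 71, 77, 91, 105, 121, 136, 163, 169, 179, 186, 193, 235, 247, 261, 268] ⇒ [21, 77, 83, 97, 111, 127, 142, 169, 175, 185, 192, 199, 241, 253, 267, 274]
  NpsIX TCAC/4: at [36, 40, 67, 101, 142, 149, 199, 211, 223, 227, 241, 254] ⇒ [40, 44, 71, 105, 146, 153, 203, 215, 227, 231, 245, 258]

Pooled cuts: [21, 40, 44, 71, 77, 83, 97, 105, 111, 127, 142, 146, 153, 169, 175, 185, 192, 199, 203, 215, 227, 231, 241, 245, 253, 258, 267, 274]

Fragments:
  [0,21): 21 bp
  [21,40): 19 bp
  [40,44): 4 bp
  [44,71): 27 bp
  [71,77): 6 bp
  [77,83): 6 bp
  [83,97): 14 bp
  [97,105): 8 bp
  [105,111): 6 bp
  [111,127): 16 bp
  [127,142): 15 bp
  [142,146): 4 bp
  [146,153): 7 bp
  [153,169): 16 bp
  [169,175): 6 bp
  [175,185): 10 bp
  [185,192): 7 bp
  [192,199): 7 bp
  [199,203): 4 bp
  [203,215): 12 bp
  [215,227): 12 bp
  [227,231): 4 bp
  [231,241): 10 bp
  [241,245): 4 bp
  [245,253): 8 bp
  [253,258): 5 bp
  [258,267): 9 bp
  [267,274): 7 bp
  [274,275): 1 bp

[1,4,4,4,4,4,5,6,6,6,6,7,7,7,7,8,8,9,10,10,12,12,14,15,16,16,19,21,27]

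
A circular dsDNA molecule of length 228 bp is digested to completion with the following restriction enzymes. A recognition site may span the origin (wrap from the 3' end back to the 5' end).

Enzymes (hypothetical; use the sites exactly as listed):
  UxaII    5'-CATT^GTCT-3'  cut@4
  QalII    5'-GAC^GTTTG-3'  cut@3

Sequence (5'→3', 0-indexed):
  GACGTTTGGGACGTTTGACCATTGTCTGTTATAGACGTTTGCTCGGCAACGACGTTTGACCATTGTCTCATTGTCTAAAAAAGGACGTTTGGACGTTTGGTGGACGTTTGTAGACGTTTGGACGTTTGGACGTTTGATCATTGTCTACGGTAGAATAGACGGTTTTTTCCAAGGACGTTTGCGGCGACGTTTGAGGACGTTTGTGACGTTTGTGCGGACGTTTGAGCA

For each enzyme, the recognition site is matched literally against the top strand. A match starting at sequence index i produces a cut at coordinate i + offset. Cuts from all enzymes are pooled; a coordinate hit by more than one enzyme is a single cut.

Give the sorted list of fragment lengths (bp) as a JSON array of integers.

[8,8,8,8,9,9,10,10,11,11,11,11,12,12,12,13,14,17,34]

Scan for sites:
  UxaII (CATTGTCT, off=4): starts [19, 60, 68, 138] → cuts [23, 64, 72, 142]
  QalII (GACGTTTG, off=3): starts [0, 9, 33, 50, 83, 91, 102, 112, 120, 128, 173, 185, 195, 204, 216] → cuts [3, 12, 36, 53, 86, 94, 105, 115, 123, 131, 176, 188, 198, 207, 219]

All cut coordinates (distinct, sorted): [3, 12, 23, 36, 53, 64, 72, 86, 94, 105, 115, 123, 131, 142, 176, 188, 198, 207, 219]

Fragment lengths:
  3→12: 9 bp
  12→23: 11 bp
  23→36: 13 bp
  36→53: 17 bp
  53→64: 11 bp
  64→72: 8 bp
  72→86: 14 bp
  86→94: 8 bp
  94→105: 11 bp
  105→115: 10 bp
  115→123: 8 bp
  123→131: 8 bp
  131→142: 11 bp
  142→176: 34 bp
  176→188: 12 bp
  188→198: 10 bp
  198→207: 9 bp
  207→219: 12 bp
  219→3 (wrap): 228-219+3 = 12 bp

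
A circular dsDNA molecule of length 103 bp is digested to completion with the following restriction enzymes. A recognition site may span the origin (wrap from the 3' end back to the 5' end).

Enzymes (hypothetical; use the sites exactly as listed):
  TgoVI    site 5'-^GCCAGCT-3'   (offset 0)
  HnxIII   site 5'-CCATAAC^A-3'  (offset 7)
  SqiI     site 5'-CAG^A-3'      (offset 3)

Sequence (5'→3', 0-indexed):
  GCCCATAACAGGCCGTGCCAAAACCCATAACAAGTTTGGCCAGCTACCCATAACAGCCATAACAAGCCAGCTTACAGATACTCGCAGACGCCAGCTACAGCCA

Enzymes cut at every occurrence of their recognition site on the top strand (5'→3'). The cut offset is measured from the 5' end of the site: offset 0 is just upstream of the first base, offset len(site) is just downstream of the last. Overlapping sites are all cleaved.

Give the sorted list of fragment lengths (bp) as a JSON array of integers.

[2,2,7,9,10,12,16,22,23]

Per-enzyme occurrences:
  TgoVI (GCCAGCT, off=0): starts [38, 65, 89] → cuts [38, 65, 89]
  HnxIII (CCATAACA, off=7): starts [2, 24, 47, 56] → cuts [9, 31, 54, 63]
  SqiI (CAGA, off=3): starts [74, 84] → cuts [77, 87]

Pooled cuts: [9, 31, 38, 54, 63, 65, 77, 87, 89]

Fragments:
  9→31: 22 bp
  31→38: 7 bp
  38→54: 16 bp
  54→63: 9 bp
  63→65: 2 bp
  65→77: 12 bp
  77→87: 10 bp
  87→89: 2 bp
  89→9 (wrap): 103-89+9 = 23 bp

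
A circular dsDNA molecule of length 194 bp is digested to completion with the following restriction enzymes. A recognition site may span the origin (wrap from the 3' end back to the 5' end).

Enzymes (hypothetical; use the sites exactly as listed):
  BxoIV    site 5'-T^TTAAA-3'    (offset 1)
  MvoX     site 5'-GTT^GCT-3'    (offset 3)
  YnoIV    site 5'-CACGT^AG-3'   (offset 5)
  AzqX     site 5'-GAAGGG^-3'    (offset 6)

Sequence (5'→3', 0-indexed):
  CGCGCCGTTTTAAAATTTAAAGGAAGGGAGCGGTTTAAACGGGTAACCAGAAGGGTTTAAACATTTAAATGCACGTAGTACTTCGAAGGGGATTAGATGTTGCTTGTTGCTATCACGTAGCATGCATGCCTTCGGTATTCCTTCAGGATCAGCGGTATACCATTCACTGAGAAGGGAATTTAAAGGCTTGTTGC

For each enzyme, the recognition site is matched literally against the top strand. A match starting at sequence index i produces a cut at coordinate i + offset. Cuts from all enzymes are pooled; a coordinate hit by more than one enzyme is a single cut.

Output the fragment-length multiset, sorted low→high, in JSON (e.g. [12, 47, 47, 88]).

[1,3,6,7,7,8,10,11,12,12,14,21,24,58]

Site scan:
  BxoIV (TTTAAA, off=1): starts [8, 15, 33, 55, 63, 178] → cuts [9, 16, 34, 56, 64, 179]
  MvoX (GTTGCT, off=3): starts [98, 105] → cuts [101, 108]
  YnoIV (CACGTAG, off=5): starts [71, 113] → cuts [76, 118]
  AzqX (GAAGGG, off=6): starts [22, 49, 84, 170] → cuts [28, 55, 90, 176]

Pooled cuts: [9, 16, 28, 34, 55, 56, 64, 76, 90, 101, 108, 118, 176, 179]

Fragment lengths:
  9→16: 7 bp
  16→28: 12 bp
  28→34: 6 bp
  34→55: 21 bp
  55→56: 1 bp
  56→64: 8 bp
  64→76: 12 bp
  76→90: 14 bp
  90→101: 11 bp
  101→108: 7 bp
  108→118: 10 bp
  118→176: 58 bp
  176→179: 3 bp
  179→9 (wrap): 194-179+9 = 24 bp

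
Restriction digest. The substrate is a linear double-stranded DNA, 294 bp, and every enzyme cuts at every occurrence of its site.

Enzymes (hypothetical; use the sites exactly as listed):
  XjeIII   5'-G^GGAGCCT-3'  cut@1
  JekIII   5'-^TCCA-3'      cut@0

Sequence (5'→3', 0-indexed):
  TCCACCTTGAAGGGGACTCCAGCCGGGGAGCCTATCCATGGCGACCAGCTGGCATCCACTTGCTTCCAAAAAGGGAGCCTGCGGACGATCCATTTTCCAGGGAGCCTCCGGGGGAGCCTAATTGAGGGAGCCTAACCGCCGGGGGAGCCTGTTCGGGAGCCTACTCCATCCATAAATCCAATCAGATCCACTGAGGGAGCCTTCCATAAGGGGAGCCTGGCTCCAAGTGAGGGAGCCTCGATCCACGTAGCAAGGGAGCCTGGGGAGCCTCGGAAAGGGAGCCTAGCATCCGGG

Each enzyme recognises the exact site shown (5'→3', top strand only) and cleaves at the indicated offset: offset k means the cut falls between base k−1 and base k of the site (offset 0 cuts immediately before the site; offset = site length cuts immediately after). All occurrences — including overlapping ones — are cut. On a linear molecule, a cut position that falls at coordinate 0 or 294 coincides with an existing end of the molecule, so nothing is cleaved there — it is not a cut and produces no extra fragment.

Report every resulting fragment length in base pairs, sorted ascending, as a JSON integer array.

[4,5,7,7,8,8,9,9,9,9,9,9,10,10,10,10,10,12,12,13,14,14,15,17,17,17,20]

Site scan:
  XjeIII (GGGAGCCT, off=1): starts [25, 72, 99, 111, 125, 142, 154, 194, 210, 230, 253, 262, 276] → cuts [26, 73, 100, 112, 126, 143, 155, 195, 211, 231, 254, 263, 277]
  JekIII (TCCA, off=0): starts [0, 17, 34, 54, 64, 88, 95, 164, 168, 176, 186, 202, 221, 241] → cuts [17, 34, 54, 64, 88, 95, 164, 168, 176, 186, 202, 221, 241] (position 0 is a terminus of the linear molecule — no cut)

Pooled cuts: [17, 26, 34, 54, 64, 73, 88, 95, 100, 112, 126, 143, 155, 164, 168, 176, 186, 195, 202, 211, 221, 231, 241, 254, 263, 277]

Fragments:
  [0,17): 17 bp
  [17,26): 9 bp
  [26,34): 8 bp
  [34,54): 20 bp
  [54,64): 10 bp
  [64,73): 9 bp
  [73,88): 15 bp
  [88,95): 7 bp
  [95,100): 5 bp
  [100,112): 12 bp
  [112,126): 14 bp
  [126,143): 17 bp
  [143,155): 12 bp
  [155,164): 9 bp
  [164,168): 4 bp
  [168,176): 8 bp
  [176,186): 10 bp
  [186,195): 9 bp
  [195,202): 7 bp
  [202,211): 9 bp
  [211,221): 10 bp
  [221,231): 10 bp
  [231,241): 10 bp
  [241,254): 13 bp
  [254,263): 9 bp
  [263,277): 14 bp
  [277,294): 17 bp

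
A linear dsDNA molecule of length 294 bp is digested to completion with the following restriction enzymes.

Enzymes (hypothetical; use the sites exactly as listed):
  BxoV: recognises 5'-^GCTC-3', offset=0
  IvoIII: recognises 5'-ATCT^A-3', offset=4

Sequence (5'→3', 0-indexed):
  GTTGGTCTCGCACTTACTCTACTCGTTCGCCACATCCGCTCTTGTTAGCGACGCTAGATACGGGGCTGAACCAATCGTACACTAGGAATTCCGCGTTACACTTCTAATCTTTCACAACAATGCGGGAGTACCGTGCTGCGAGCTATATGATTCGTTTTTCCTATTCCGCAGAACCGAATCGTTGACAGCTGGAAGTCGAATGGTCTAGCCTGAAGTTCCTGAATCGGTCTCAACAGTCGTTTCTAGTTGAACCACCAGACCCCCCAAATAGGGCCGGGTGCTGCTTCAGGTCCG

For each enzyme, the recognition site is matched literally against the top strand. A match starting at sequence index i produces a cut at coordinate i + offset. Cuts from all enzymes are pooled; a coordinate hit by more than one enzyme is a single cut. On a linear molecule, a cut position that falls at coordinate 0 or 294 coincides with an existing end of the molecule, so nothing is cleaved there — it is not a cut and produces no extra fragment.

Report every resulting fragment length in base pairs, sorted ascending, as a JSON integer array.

[37,257]

Site scan:
  BxoV (GCTC, off=0): starts [37] → cuts [37]
  IvoIII (ATCTA, off=4): no sites

Pooled cuts: [37]

Fragment lengths:
  [0,37): 37 bp
  [37,294): 257 bp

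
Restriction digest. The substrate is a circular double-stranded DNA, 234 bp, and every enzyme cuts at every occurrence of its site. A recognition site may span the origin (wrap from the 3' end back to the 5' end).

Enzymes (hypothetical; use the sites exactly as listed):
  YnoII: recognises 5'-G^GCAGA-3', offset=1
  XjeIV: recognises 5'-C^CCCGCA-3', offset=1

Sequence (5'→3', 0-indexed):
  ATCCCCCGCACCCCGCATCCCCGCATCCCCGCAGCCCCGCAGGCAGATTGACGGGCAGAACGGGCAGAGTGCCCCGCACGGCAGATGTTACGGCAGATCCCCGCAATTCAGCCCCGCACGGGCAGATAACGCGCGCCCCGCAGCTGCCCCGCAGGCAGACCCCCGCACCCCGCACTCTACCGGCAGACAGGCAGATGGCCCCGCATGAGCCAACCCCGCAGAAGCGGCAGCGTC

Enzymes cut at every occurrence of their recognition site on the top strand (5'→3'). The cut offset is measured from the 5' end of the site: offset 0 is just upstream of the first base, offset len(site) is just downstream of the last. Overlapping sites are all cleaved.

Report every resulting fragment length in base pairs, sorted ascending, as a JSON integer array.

Scan for sites:
  YnoII GGCAGA/1: at [41, 53, 62, 79, 91, 120, 153, 181, 189] ⇒ [42, 54, 63, 80, 92, 121, 154, 182, 190]
  XjeIV CCCCGCA/1: at [3, 10, 18, 26, 34, 71, 98, 111, 135, 146, 160, 167, 198, 213] ⇒ [4, 11, 19, 27, 35, 72, 99, 112, 136, 147, 161, 168, 199, 214]

All cut coordinates (distinct, sorted): [4, 11, 19, 27, 35, 42, 54, 63, 72, 80, 92, 99, 112, 121, 136, 147, 154, 161, 168, 182, 190, 199, 214]

Fragments:
  4→11: 7 bp
  11→19: 8 bp
  19→27: 8 bp
  27→35: 8 bp
  35→42: 7 bp
  42→54: 12 bp
  54→63: 9 bp
  63→72: 9 bp
  72→80: 8 bp
  80→92: 12 bp
  92→99: 7 bp
  99→112: 13 bp
  112→121: 9 bp
  121→136: 15 bp
  136→147: 11 bp
  147→154: 7 bp
  154→161: 7 bp
  161→168: 7 bp
  168→182: 14 bp
  182→190: 8 bp
  190→199: 9 bp
  199→214: 15 bp
  214→4 (wrap): 234-214+4 = 24 bp

[7,7,7,7,7,7,8,8,8,8,8,9,9,9,9,11,12,12,13,14,15,15,24]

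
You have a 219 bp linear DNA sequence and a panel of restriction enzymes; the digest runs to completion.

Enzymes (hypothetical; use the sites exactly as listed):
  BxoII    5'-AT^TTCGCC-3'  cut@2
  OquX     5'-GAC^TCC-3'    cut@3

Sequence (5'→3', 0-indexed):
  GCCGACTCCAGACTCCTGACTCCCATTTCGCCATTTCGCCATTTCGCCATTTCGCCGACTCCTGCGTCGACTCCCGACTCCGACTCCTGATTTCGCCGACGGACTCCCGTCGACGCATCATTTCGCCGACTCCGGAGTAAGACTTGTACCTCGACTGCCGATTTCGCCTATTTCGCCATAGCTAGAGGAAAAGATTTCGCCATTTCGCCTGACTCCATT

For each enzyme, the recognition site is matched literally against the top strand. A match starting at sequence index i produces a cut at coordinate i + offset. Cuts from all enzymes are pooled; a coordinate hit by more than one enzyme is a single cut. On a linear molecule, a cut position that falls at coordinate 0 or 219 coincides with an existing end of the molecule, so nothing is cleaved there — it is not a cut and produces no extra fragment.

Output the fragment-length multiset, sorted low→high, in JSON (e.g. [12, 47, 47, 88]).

Site scan:
  BxoII (ATTTCGCC, off=2): starts [24, 32, 40, 48, 89, 119, 160, 169, 193, 201] → cuts [26, 34, 42, 50, 91, 121, 162, 171, 195, 203]
  OquX (GACTCC, off=3): starts [3, 10, 17, 56, 68, 75, 81, 101, 127, 210] → cuts [6, 13, 20, 59, 71, 78, 84, 104, 130, 213]

All cut coordinates (distinct, sorted): [6, 13, 20, 26, 34, 42, 50, 59, 71, 78, 84, 91, 104, 121, 130, 162, 171, 195, 203, 213]

Fragment lengths:
  [0,6): 6 bp
  [6,13): 7 bp
  [13,20): 7 bp
  [20,26): 6 bp
  [26,34): 8 bp
  [34,42): 8 bp
  [42,50): 8 bp
  [50,59): 9 bp
  [59,71): 12 bp
  [71,78): 7 bp
  [78,84): 6 bp
  [84,91): 7 bp
  [91,104): 13 bp
  [104,121): 17 bp
  [121,130): 9 bp
  [130,162): 32 bp
  [162,171): 9 bp
  [171,195): 24 bp
  [195,203): 8 bp
  [203,213): 10 bp
  [213,219): 6 bp

[6,6,6,6,7,7,7,7,8,8,8,8,9,9,9,10,12,13,17,24,32]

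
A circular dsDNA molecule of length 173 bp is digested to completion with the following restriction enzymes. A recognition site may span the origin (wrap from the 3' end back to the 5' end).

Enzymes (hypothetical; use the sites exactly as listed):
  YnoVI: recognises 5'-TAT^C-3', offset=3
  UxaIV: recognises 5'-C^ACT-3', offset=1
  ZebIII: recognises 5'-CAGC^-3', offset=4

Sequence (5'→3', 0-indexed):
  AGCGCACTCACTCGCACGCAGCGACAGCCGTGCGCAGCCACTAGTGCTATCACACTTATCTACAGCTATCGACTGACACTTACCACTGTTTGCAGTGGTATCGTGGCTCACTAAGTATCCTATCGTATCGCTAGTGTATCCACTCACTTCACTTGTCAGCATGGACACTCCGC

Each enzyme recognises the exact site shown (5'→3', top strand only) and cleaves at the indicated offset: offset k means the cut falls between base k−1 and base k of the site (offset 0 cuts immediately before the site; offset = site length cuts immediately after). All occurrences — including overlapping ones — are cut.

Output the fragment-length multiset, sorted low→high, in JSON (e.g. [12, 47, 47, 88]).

Site scan:
  YnoVI (TATC, off=3): starts [47, 56, 66, 98, 115, 120, 125, 136] → cuts [50, 59, 69, 101, 118, 123, 128, 139]
  UxaIV (CACT, off=1): starts [4, 8, 38, 52, 76, 83, 108, 140, 144, 149, 165] → cuts [5, 9, 39, 53, 77, 84, 109, 141, 145, 150, 166]
  ZebIII (CAGC, off=4): starts [18, 24, 34, 62, 156, 172] → cuts [3, 22, 28, 38, 66, 160]

All cut coordinates (distinct, sorted): [3, 5, 9, 22, 28, 38, 39, 50, 53, 59, 66, 69, 77, 84, 101, 109, 118, 123, 128, 139, 141, 145, 150, 160, 166]

Fragment lengths:
  3→5: 2 bp
  5→9: 4 bp
  9→22: 13 bp
  22→28: 6 bp
  28→38: 10 bp
  38→39: 1 bp
  39→50: 11 bp
  50→53: 3 bp
  53→59: 6 bp
  59→66: 7 bp
  66→69: 3 bp
  69→77: 8 bp
  77→84: 7 bp
  84→101: 17 bp
  101→109: 8 bp
  109→118: 9 bp
  118→123: 5 bp
  123→128: 5 bp
  128→139: 11 bp
  139→141: 2 bp
  141→145: 4 bp
  145→150: 5 bp
  150→160: 10 bp
  160→166: 6 bp
  166→3 (wrap): 173-166+3 = 10 bp

[1,2,2,3,3,4,4,5,5,5,6,6,6,7,7,8,8,9,10,10,10,11,11,13,17]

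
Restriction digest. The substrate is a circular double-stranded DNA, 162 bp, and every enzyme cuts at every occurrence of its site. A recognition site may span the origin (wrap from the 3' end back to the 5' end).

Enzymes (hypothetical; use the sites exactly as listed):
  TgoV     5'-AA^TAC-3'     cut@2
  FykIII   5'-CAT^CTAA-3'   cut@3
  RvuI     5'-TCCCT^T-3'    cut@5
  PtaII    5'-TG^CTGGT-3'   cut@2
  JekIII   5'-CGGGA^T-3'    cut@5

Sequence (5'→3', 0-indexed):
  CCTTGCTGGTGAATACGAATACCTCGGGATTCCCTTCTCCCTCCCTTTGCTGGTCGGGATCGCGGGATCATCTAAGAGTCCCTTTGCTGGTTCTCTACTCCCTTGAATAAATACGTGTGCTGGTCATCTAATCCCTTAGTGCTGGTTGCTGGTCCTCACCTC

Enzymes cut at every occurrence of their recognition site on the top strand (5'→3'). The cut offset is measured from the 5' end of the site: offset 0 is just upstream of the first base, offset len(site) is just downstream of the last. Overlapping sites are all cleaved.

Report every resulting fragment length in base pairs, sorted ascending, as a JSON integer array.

[2,3,3,4,5,6,6,7,8,8,8,8,8,9,10,10,11,12,17,17]

Per-enzyme occurrences:
  TgoV (AATAC, off=2): starts [11, 17, 109] → cuts [13, 19, 111]
  FykIII (CATCTAA, off=3): starts [68, 124] → cuts [71, 127]
  RvuI (TCCCTT, off=5): starts [30, 41, 78, 98, 131, 160] → cuts [3, 35, 46, 83, 103, 136]
  PtaII (TGCTGGT, off=2): starts [3, 47, 84, 117, 139, 146] → cuts [5, 49, 86, 119, 141, 148]
  JekIII (CGGGAT, off=5): starts [24, 54, 62] → cuts [29, 59, 67]

Pooled cuts: [3, 5, 13, 19, 29, 35, 46, 49, 59, 67, 71, 83, 86, 103, 111, 119, 127, 136, 141, 148]

Fragments:
  3→5: 2 bp
  5→13: 8 bp
  13→19: 6 bp
  19→29: 10 bp
  29→35: 6 bp
  35→46: 11 bp
  46→49: 3 bp
  49→59: 10 bp
  59→67: 8 bp
  67→71: 4 bp
  71→83: 12 bp
  83→86: 3 bp
  86→103: 17 bp
  103→111: 8 bp
  111→119: 8 bp
  119→127: 8 bp
  127→136: 9 bp
  136→141: 5 bp
  141→148: 7 bp
  148→3 (wrap): 162-148+3 = 17 bp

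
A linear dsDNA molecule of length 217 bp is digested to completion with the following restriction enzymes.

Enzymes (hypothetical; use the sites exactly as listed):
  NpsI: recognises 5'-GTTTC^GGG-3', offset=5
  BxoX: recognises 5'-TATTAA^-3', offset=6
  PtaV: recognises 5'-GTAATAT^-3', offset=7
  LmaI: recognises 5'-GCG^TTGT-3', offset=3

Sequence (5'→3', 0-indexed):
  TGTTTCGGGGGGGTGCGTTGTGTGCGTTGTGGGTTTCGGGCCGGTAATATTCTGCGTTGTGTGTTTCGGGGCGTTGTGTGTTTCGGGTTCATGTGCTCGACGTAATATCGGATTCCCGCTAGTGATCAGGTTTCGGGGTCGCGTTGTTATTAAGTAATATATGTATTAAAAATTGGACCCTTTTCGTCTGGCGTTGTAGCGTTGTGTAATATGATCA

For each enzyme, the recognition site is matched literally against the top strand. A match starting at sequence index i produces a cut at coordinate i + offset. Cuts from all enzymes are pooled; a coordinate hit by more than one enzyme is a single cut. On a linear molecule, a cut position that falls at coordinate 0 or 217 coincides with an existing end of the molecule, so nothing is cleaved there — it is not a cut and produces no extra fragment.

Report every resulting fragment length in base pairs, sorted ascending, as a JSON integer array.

[5,6,6,6,7,8,9,9,9,10,11,11,11,11,11,13,24,24,26]

Site scan:
  NpsI (GTTTCGGG, off=5): starts [1, 32, 62, 79, 129] → cuts [6, 37, 67, 84, 134]
  BxoX (TATTAA, off=6): starts [147, 163] → cuts [153, 169]
  PtaV (GTAATAT, off=7): starts [43, 101, 153, 205] → cuts [50, 108, 160, 212]
  LmaI (GCGTTGT, off=3): starts [14, 23, 53, 70, 140, 190, 198] → cuts [17, 26, 56, 73, 143, 193, 201]

Pooled cuts: [6, 17, 26, 37, 50, 56, 67, 73, 84, 108, 134, 143, 153, 160, 169, 193, 201, 212]

Fragments:
  [0,6): 6 bp
  [6,17): 11 bp
  [17,26): 9 bp
  [26,37): 11 bp
  [37,50): 13 bp
  [50,56): 6 bp
  [56,67): 11 bp
  [67,73): 6 bp
  [73,84): 11 bp
  [84,108): 24 bp
  [108,134): 26 bp
  [134,143): 9 bp
  [143,153): 10 bp
  [153,160): 7 bp
  [160,169): 9 bp
  [169,193): 24 bp
  [193,201): 8 bp
  [201,212): 11 bp
  [212,217): 5 bp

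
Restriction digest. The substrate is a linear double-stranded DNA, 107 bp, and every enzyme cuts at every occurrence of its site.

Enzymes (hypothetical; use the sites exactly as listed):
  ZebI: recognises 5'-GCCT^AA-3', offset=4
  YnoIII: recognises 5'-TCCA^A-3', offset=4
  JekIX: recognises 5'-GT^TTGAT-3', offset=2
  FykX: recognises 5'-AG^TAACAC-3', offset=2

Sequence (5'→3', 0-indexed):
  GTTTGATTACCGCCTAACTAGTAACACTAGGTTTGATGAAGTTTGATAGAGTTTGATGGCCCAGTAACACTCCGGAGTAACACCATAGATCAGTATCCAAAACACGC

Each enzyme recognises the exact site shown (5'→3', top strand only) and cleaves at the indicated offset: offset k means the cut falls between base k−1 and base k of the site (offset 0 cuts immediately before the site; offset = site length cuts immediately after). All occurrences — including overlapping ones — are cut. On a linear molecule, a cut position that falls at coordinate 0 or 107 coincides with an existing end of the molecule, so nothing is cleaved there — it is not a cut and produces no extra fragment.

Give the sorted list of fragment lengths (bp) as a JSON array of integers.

[2,6,8,10,10,11,12,13,13,22]

Scan for sites:
  ZebI (GCCTAA, off=4): starts [11] → cuts [15]
  YnoIII (TCCAA, off=4): starts [95] → cuts [99]
  JekIX (GTTTGAT, off=2): starts [0, 30, 40, 50] → cuts [2, 32, 42, 52]
  FykX (AGTAACAC, off=2): starts [19, 62, 75] → cuts [21, 64, 77]

All cut coordinates (distinct, sorted): [2, 15, 21, 32, 42, 52, 64, 77, 99]

Fragment lengths:
  [0,2): 2 bp
  [2,15): 13 bp
  [15,21): 6 bp
  [21,32): 11 bp
  [32,42): 10 bp
  [42,52): 10 bp
  [52,64): 12 bp
  [64,77): 13 bp
  [77,99): 22 bp
  [99,107): 8 bp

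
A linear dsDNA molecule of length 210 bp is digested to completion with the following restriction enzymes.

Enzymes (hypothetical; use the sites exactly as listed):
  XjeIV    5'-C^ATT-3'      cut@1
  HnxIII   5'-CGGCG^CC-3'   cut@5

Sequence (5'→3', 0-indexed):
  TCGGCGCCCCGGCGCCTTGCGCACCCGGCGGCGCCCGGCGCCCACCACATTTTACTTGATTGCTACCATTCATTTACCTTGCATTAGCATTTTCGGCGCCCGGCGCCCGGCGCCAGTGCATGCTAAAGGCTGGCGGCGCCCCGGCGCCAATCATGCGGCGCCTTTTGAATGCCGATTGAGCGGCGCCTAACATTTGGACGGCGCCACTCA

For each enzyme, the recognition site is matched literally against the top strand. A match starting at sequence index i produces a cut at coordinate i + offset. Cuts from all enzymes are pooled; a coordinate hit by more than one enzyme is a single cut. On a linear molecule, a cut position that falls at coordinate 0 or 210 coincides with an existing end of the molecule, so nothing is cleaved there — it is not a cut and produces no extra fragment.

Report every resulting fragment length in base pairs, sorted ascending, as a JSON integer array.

[4,6,6,6,7,7,7,7,8,8,8,10,11,12,14,19,19,25,26]

Scan for sites:
  XjeIV (CATT, off=1): starts [47, 66, 70, 81, 87, 190] → cuts [48, 67, 71, 82, 88, 191]
  HnxIII (CGGCGCC, off=5): starts [1, 9, 28, 35, 93, 100, 107, 133, 141, 155, 180, 198] → cuts [6, 14, 33, 40, 98, 105, 112, 138, 146, 160, 185, 203]

All cut coordinates (distinct, sorted): [6, 14, 33, 40, 48, 67, 71, 82, 88, 98, 105, 112, 138, 146, 160, 185, 191, 203]

Fragments:
  [0,6): 6 bp
  [6,14): 8 bp
  [14,33): 19 bp
  [33,40): 7 bp
  [40,48): 8 bp
  [48,67): 19 bp
  [67,71): 4 bp
  [71,82): 11 bp
  [82,88): 6 bp
  [88,98): 10 bp
  [98,105): 7 bp
  [105,112): 7 bp
  [112,138): 26 bp
  [138,146): 8 bp
  [146,160): 14 bp
  [160,185): 25 bp
  [185,191): 6 bp
  [191,203): 12 bp
  [203,210): 7 bp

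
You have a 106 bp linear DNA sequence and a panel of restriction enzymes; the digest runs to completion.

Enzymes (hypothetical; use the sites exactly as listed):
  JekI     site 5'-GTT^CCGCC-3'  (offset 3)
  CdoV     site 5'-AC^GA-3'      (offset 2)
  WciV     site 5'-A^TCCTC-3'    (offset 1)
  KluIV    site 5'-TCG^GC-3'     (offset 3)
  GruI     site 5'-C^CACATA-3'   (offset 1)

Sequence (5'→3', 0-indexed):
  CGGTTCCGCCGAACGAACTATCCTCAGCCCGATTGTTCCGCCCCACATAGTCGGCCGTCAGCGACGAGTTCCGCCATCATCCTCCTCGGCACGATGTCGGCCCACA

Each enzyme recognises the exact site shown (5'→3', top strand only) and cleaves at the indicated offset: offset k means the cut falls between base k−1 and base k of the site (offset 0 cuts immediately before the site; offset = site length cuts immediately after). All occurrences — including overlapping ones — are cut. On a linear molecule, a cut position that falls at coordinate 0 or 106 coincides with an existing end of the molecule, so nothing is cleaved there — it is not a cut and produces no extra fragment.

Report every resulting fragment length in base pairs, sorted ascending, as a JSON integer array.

[4,5,5,6,6,7,7,9,9,9,10,12,17]

Per-enzyme occurrences:
  JekI (GTTCCGCC, off=3): starts [2, 34, 67] → cuts [5, 37, 70]
  CdoV (ACGA, off=2): starts [12, 63, 90] → cuts [14, 65, 92]
  WciV (ATCCTC, off=1): starts [19, 78] → cuts [20, 79]
  KluIV (TCGGC, off=3): starts [50, 85, 96] → cuts [53, 88, 99]
  GruI (CCACATA, off=1): starts [42] → cuts [43]

All cut coordinates (distinct, sorted): [5, 14, 20, 37, 43, 53, 65, 70, 79, 88, 92, 99]

Fragments:
  [0,5): 5 bp
  [5,14): 9 bp
  [14,20): 6 bp
  [20,37): 17 bp
  [37,43): 6 bp
  [43,53): 10 bp
  [53,65): 12 bp
  [65,70): 5 bp
  [70,79): 9 bp
  [79,88): 9 bp
  [88,92): 4 bp
  [92,99): 7 bp
  [99,106): 7 bp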